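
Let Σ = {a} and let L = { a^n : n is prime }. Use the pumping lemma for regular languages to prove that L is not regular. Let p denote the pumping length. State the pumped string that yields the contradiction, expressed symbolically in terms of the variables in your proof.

Suppose for contradiction that L is regular, and let p be the pumping length.
Let q be a prime with q ≥ p+2 (infinitely many primes exist), and take w = a^q ∈ L with |w| = q ≥ p.
By the pumping lemma, w = xyz with |xy| ≤ p and |y| ≥ 1.
Then y = a^k for some k with 1 ≤ k ≤ p.
Since 1 ≤ k ≤ p, |xz| = q-k. Pump with i = q+1: |xy^{q+1}z| = (q-k)+(q+1)k = q+qk = q(1+k), which is composite (both factors ≥ 2). So xy^{q+1}z = a^{q(1+k)} ∉ L.
This is a contradiction; hence L is not regular.

a^{q(1+k)}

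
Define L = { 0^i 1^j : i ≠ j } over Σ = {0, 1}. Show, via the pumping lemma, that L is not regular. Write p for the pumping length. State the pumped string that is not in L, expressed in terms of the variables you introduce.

0^{p+p!} 1^{p+p!}

Toward a contradiction, assume L is regular with pumping length p.
Choose w = 0^p 1^{p+p!}. Since p ≠ p+p!, w ∈ L; and |w| ≥ p.
By the pumping lemma, w = xyz with |xy| ≤ p and |y| > 0.
The first p characters of w are 0's, so xy (and hence y) consists only of 0's. Write y = 0^k, 1 ≤ k ≤ p.
Since 1 ≤ k ≤ p, k divides p!; set t = 1 + p!/k. Then xy^t z has p + (p!/k)·k = p + p! copies of 0. Now the 0-count equals the 1-count, so i ≠ j fails. So xy^t z = 0^{p+p!} 1^{p+p!} ∉ L.
This is a contradiction; hence L is not regular.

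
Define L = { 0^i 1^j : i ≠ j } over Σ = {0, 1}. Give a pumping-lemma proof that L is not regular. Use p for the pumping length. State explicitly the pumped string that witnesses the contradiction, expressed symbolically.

Suppose for contradiction that L is regular, and let p be the pumping length.
Choose w = 0^p 1^{p+p!}. Since p ≠ p+p!, w ∈ L; and |w| ≥ p.
Write w = xyz as guaranteed by the lemma, with |xy| ≤ p and |y| ≥ 1.
The first p characters of w are 0's, so xy (and hence y) consists only of 0's. Write y = 0^k, 1 ≤ k ≤ p.
Since 1 ≤ k ≤ p, k divides p!; set t = 1 + p!/k. Then xy^t z has p + (p!/k)·k = p + p! copies of 0. Now the 0-count equals the 1-count, so i ≠ j fails. So xy^t z = 0^{p+p!} 1^{p+p!} ∉ L.
Contradiction. Therefore L is not regular.

0^{p+p!} 1^{p+p!}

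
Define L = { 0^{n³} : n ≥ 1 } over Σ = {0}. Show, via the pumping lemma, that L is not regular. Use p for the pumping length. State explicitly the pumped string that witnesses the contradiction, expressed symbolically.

0^{p³+k}

Assume L is regular; let p be its pumping constant.
Take w = 0^{p³} ∈ L with |w| = p³ ≥ p.
Write w = xyz as guaranteed by the lemma, with |xy| ≤ p and |y| > 0.
Then y = 0^k for some k with 1 ≤ k ≤ p.
Pump with i = 2: xy^2z = 0^{p³+k}. Since 1 ≤ k ≤ p, p³ < p³+k ≤ p³+p < p³+3p²+3p+1 = (p+1)³, so p³+k is not a perfect cube. So xy^2z ∉ L.
Contradiction. Therefore L is not regular.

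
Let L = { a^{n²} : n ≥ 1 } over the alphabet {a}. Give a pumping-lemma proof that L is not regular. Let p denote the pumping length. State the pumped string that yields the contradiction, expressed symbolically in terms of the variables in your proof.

a^{p²+k}

Assume L is regular. Let p be the pumping length given by the pumping lemma.
Take w = a^{p²} ∈ L with |w| = p² ≥ p.
Write w = xyz as guaranteed by the lemma, with |xy| ≤ p and y is nonempty.
Then y = a^k for some k with 1 ≤ k ≤ p.
Pump with i = 2: xy^2z = a^{p²+k}. Since 1 ≤ k ≤ p, p² < p²+k ≤ p²+p < (p+1)², so p²+k lies strictly between consecutive squares and is not a perfect square. So xy^2z ∉ L.
This is a contradiction; hence L is not regular.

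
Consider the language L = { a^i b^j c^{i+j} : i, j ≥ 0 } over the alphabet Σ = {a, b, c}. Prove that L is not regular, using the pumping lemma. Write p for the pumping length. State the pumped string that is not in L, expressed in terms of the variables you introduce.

Assume L is regular; let p be its pumping constant.
Take w = a^p b^p c^{2p} ∈ L (with i=j=p, i+j=2p), |w| = 4p ≥ p.
By the pumping lemma, w = xyz with |xy| ≤ p and |y| > 0.
Because |xy| ≤ p and w begins with p copies of a, we have y = a^k with 1 ≤ k ≤ p.
Consider xy^2z = a^{p+k} b^p c^{2p}. Now the a- and b-counts sum to 2p+k, but the c-count is 2p ≠ 2p+k. So xy^2z ∉ L.
This contradicts the pumping lemma, so L is not regular.

a^{p+k} b^p c^{2p}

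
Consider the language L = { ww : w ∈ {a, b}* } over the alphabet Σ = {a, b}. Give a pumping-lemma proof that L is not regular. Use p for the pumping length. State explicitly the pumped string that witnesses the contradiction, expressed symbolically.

a^{p+k} b^p a^p b^p

Suppose for contradiction that L is regular, and let p be the pumping length.
Take w = a^p b^p a^p b^p = uu where u = a^pb^p; then w ∈ L and |w| = 4p ≥ p.
Write w = xyz as guaranteed by the lemma, with |xy| ≤ p and y is nonempty.
The first p characters of w are a's, so xy (and hence y) consists only of a's. Write y = a^k, 1 ≤ k ≤ p.
Pump with i = 2: xy^2z = a^{p+k} b^p a^p b^p, of length 4p+k. Suppose this equals vv. The string starts with a and ends with b, so v does too; thus the boundary between the two copies of v is a b→a transition. There is exactly one such transition, at position 2p+k, so |v| = 2p+k and |vv| = 4p+2k ≠ 4p+k since k ≥ 1. So xy^2z ∉ L.
This contradicts the pumping lemma, so L is not regular.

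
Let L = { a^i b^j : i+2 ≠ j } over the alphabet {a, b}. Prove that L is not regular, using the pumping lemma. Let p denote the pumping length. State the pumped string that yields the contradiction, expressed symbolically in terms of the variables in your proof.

Assume L is regular; let p be its pumping constant.
Choose w = a^p b^{p+p!+2}. Since p ≠ (p+p!+2)-2 = p+p!, w ∈ L; and |w| ≥ p.
By the pumping lemma, w = xyz with |xy| ≤ p and |y| ≥ 1.
Since the first p symbols of w are all a's and |xy| ≤ p, y lies entirely in the leading a-block: y = a^k for some k with 1 ≤ k ≤ p.
Since 1 ≤ k ≤ p, k divides p!; set t = 1 + p!/k. Then xy^t z has p + (p!/k)·k = p + p! copies of a. Now the a-count is p+p! and (b-count)-2 = (p+p!+2)-2 = p+p!, so i+2 ≠ j fails. So xy^t z = a^{p+p!} b^{p+p!+2} ∉ L.
This contradicts the pumping lemma, so L is not regular.

a^{p+p!} b^{p+p!+2}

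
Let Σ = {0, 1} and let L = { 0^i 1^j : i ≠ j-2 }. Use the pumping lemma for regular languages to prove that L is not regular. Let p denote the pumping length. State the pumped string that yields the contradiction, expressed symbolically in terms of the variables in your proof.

Assume L is regular; let p be its pumping constant.
Choose w = 0^p 1^{p+p!+2}. Since p ≠ (p+p!+2)-2 = p+p!, w ∈ L; and |w| ≥ p.
The pumping lemma gives a decomposition w = xyz where |xy| ≤ p and |y| > 0.
Because |xy| ≤ p and w begins with p copies of 0, we have y = 0^k with 1 ≤ k ≤ p.
Since 1 ≤ k ≤ p, k divides p!; set t = 1 + p!/k. Then xy^t z has p + (p!/k)·k = p + p! copies of 0. Now the 0-count is p+p! and (1-count)-2 = (p+p!+2)-2 = p+p!, so i ≠ j-2 fails. So xy^t z = 0^{p+p!} 1^{p+p!+2} ∉ L.
This is a contradiction; hence L is not regular.

0^{p+p!} 1^{p+p!+2}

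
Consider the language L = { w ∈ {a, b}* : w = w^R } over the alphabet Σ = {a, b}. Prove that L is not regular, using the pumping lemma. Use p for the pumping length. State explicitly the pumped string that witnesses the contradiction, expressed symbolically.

Assume L is regular; let p be its pumping constant.
Take w = a^p b a^p, a palindrome of length 2p+1 ≥ p.
By the pumping lemma, w = xyz with |xy| ≤ p and y is nonempty.
Since the first p symbols of w are all a's and |xy| ≤ p, y lies entirely in the leading a-block: y = a^k for some k with 1 ≤ k ≤ p.
Pump with i = 2: xy^2z = a^{p+k} b a^p. Its reverse is a^p b a^{p+k}, which differs from xy^2z since k ≥ 1. So xy^2z is not a palindrome and xy^2z ∉ L.
Contradiction. Therefore L is not regular.

a^{p+k} b a^p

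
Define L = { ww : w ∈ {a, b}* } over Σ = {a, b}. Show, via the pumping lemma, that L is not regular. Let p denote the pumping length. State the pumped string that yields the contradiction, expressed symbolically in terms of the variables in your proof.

a^{p+k} b^p a^p b^p

Assume L is regular. Let p be the pumping length given by the pumping lemma.
Take w = a^p b^p a^p b^p = uu where u = a^pb^p; then w ∈ L and |w| = 4p ≥ p.
By the pumping lemma, w = xyz with |xy| ≤ p and |y| ≥ 1.
Because |xy| ≤ p and w begins with p copies of a, we have y = a^k with 1 ≤ k ≤ p.
Pump with i = 2: xy^2z = a^{p+k} b^p a^p b^p, of length 4p+k. Suppose this equals vv. The string starts with a and ends with b, so v does too; thus the boundary between the two copies of v is a b→a transition. There is exactly one such transition, at position 2p+k, so |v| = 2p+k and |vv| = 4p+2k ≠ 4p+k since k ≥ 1. So xy^2z ∉ L.
This is a contradiction; hence L is not regular.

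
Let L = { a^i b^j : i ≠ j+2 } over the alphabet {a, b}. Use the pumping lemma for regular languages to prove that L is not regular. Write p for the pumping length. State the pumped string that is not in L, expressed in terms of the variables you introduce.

Assume L is regular; let p be its pumping constant.
Choose w = a^p b^{p+p!-2}. Since p ≠ (p+p!-2)+2 = p+p!, w ∈ L; and |w| ≥ p.
By the pumping lemma, w = xyz with |xy| ≤ p and |y| > 0.
Since the first p symbols of w are all a's and |xy| ≤ p, y lies entirely in the leading a-block: y = a^k for some k with 1 ≤ k ≤ p.
Since 1 ≤ k ≤ p, k divides p!; set t = 1 + p!/k. Then xy^t z has p + (p!/k)·k = p + p! copies of a. Now the a-count is p+p! and (b-count)+2 = (p+p!-2)+2 = p+p!, so i ≠ j+2 fails. So xy^t z = a^{p+p!} b^{p+p!-2} ∉ L.
This contradicts the pumping lemma, so L is not regular.

a^{p+p!} b^{p+p!-2}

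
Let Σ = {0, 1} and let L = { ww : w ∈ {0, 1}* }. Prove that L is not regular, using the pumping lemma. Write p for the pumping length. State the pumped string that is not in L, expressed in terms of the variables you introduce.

Assume L is regular. Let p be the pumping length given by the pumping lemma.
Take w = 0^p 1^p 0^p 1^p = uu where u = 0^p1^p; then w ∈ L and |w| = 4p ≥ p.
By the pumping lemma, w = xyz with |xy| ≤ p and y is nonempty.
The first p characters of w are 0's, so xy (and hence y) consists only of 0's. Write y = 0^k, 1 ≤ k ≤ p.
Pump with i = 2: xy^2z = 0^{p+k} 1^p 0^p 1^p, of length 4p+k. Suppose this equals vv. The string starts with 0 and ends with 1, so v does too; thus the boundary between the two copies of v is a 1→0 transition. There is exactly one such transition, at position 2p+k, so |v| = 2p+k and |vv| = 4p+2k ≠ 4p+k since k ≥ 1. So xy^2z ∉ L.
This is a contradiction; hence L is not regular.

0^{p+k} 1^p 0^p 1^p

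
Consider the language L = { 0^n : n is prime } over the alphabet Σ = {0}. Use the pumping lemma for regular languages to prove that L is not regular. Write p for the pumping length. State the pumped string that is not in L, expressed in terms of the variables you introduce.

0^{q(1+k)}

Assume L is regular; let p be its pumping constant.
Let q be a prime with q ≥ p+2 (infinitely many primes exist), and take w = 0^q ∈ L with |w| = q ≥ p.
By the pumping lemma, w = xyz with |xy| ≤ p and |y| > 0.
Then y = 0^k for some k with 1 ≤ k ≤ p.
Since 1 ≤ k ≤ p, |xz| = q-k. Pump with i = q+1: |xy^{q+1}z| = (q-k)+(q+1)k = q+qk = q(1+k), which is composite (both factors ≥ 2). So xy^{q+1}z = 0^{q(1+k)} ∉ L.
This contradicts the pumping lemma, so L is not regular.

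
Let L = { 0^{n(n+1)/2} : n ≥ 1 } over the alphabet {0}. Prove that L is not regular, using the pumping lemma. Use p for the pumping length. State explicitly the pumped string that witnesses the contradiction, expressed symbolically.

0^{p(p+1)/2+k}

Toward a contradiction, assume L is regular with pumping length p.
Take w = 0^{p(p+1)/2} ∈ L with |w| = p(p+1)/2 ≥ p.
Write w = xyz as guaranteed by the lemma, with |xy| ≤ p and y is nonempty.
Then y = 0^k for some k with 1 ≤ k ≤ p.
Pump with i = 2: xy^2z = 0^{p(p+1)/2+k}. Since 1 ≤ k ≤ p, p(p+1)/2 < p(p+1)/2+k ≤ p(p+1)/2+p < (p+1)(p+2)/2, so p(p+1)/2+k is strictly between consecutive triangular numbers. So xy^2z ∉ L.
This contradicts the pumping lemma, so L is not regular.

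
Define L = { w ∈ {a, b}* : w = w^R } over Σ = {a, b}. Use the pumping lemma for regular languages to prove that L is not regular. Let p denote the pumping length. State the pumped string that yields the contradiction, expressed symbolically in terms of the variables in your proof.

a^{p+k} b a^p

Suppose for contradiction that L is regular, and let p be the pumping length.
Take w = a^p b a^p, a palindrome of length 2p+1 ≥ p.
The pumping lemma gives a decomposition w = xyz where |xy| ≤ p and |y| > 0.
Since the first p symbols of w are all a's and |xy| ≤ p, y lies entirely in the leading a-block: y = a^k for some k with 1 ≤ k ≤ p.
Pump with i = 2: xy^2z = a^{p+k} b a^p. Its reverse is a^p b a^{p+k}, which differs from xy^2z since k ≥ 1. So xy^2z is not a palindrome and xy^2z ∉ L.
This contradicts the pumping lemma, so L is not regular.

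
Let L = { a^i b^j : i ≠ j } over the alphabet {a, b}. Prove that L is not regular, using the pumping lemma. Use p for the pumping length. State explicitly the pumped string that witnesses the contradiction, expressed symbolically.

Toward a contradiction, assume L is regular with pumping length p.
Choose w = a^p b^{p+p!}. Since p ≠ p+p!, w ∈ L; and |w| ≥ p.
By the pumping lemma, w = xyz with |xy| ≤ p and y is nonempty.
Because |xy| ≤ p and w begins with p copies of a, we have y = a^k with 1 ≤ k ≤ p.
Since 1 ≤ k ≤ p, k divides p!; set t = 1 + p!/k. Then xy^t z has p + (p!/k)·k = p + p! copies of a. Now the a-count equals the b-count, so i ≠ j fails. So xy^t z = a^{p+p!} b^{p+p!} ∉ L.
This is a contradiction; hence L is not regular.

a^{p+p!} b^{p+p!}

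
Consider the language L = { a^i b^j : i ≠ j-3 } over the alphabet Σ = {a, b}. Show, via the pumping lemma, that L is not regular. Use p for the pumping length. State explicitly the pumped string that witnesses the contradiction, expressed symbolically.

a^{p+p!} b^{p+p!+3}

Assume L is regular. Let p be the pumping length given by the pumping lemma.
Choose w = a^p b^{p+p!+3}. Since p ≠ (p+p!+3)-3 = p+p!, w ∈ L; and |w| ≥ p.
The pumping lemma gives a decomposition w = xyz where |xy| ≤ p and y is nonempty.
Because |xy| ≤ p and w begins with p copies of a, we have y = a^k with 1 ≤ k ≤ p.
Since 1 ≤ k ≤ p, k divides p!; set t = 1 + p!/k. Then xy^t z has p + (p!/k)·k = p + p! copies of a. Now the a-count is p+p! and (b-count)-3 = (p+p!+3)-3 = p+p!, so i ≠ j-3 fails. So xy^t z = a^{p+p!} b^{p+p!+3} ∉ L.
Contradiction. Therefore L is not regular.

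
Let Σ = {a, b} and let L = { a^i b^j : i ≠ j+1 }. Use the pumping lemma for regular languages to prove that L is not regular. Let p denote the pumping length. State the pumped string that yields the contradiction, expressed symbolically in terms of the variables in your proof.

a^{p+p!} b^{p+p!-1}

Assume L is regular; let p be its pumping constant.
Choose w = a^p b^{p+p!-1}. Since p ≠ (p+p!-1)+1 = p+p!, w ∈ L; and |w| ≥ p.
The pumping lemma gives a decomposition w = xyz where |xy| ≤ p and y is nonempty.
The first p characters of w are a's, so xy (and hence y) consists only of a's. Write y = a^k, 1 ≤ k ≤ p.
Since 1 ≤ k ≤ p, k divides p!; set t = 1 + p!/k. Then xy^t z has p + (p!/k)·k = p + p! copies of a. Now the a-count is p+p! and (b-count)+1 = (p+p!-1)+1 = p+p!, so i ≠ j+1 fails. So xy^t z = a^{p+p!} b^{p+p!-1} ∉ L.
Contradiction. Therefore L is not regular.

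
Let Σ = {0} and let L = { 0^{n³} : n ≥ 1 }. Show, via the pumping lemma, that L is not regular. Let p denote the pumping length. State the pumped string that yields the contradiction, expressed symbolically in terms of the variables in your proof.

Assume L is regular; let p be its pumping constant.
Take w = 0^{p³} ∈ L with |w| = p³ ≥ p.
Write w = xyz as guaranteed by the lemma, with |xy| ≤ p and |y| > 0.
Then y = 0^k for some k with 1 ≤ k ≤ p.
Pump with i = 2: xy^2z = 0^{p³+k}. Since 1 ≤ k ≤ p, p³ < p³+k ≤ p³+p < p³+3p²+3p+1 = (p+1)³, so p³+k is not a perfect cube. So xy^2z ∉ L.
This is a contradiction; hence L is not regular.

0^{p³+k}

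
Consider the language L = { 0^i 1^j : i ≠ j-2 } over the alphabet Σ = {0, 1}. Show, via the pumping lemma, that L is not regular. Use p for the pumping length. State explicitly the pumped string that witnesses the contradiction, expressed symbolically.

0^{p+p!} 1^{p+p!+2}

Assume L is regular; let p be its pumping constant.
Choose w = 0^p 1^{p+p!+2}. Since p ≠ (p+p!+2)-2 = p+p!, w ∈ L; and |w| ≥ p.
By the pumping lemma, w = xyz with |xy| ≤ p and y is nonempty.
Since the first p symbols of w are all 0's and |xy| ≤ p, y lies entirely in the leading 0-block: y = 0^k for some k with 1 ≤ k ≤ p.
Since 1 ≤ k ≤ p, k divides p!; set t = 1 + p!/k. Then xy^t z has p + (p!/k)·k = p + p! copies of 0. Now the 0-count is p+p! and (1-count)-2 = (p+p!+2)-2 = p+p!, so i ≠ j-2 fails. So xy^t z = 0^{p+p!} 1^{p+p!+2} ∉ L.
This contradicts the pumping lemma, so L is not regular.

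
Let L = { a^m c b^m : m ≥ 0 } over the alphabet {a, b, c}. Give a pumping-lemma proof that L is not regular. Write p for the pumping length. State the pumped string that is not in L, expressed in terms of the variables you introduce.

a^{p+k} c b^p

Assume L is regular. Let p be the pumping length given by the pumping lemma.
Take w = a^p c b^p ∈ L with |w| = 2p+1 ≥ p.
By the pumping lemma, w = xyz with |xy| ≤ p and y is nonempty.
The first p characters of w are a's, so xy (and hence y) consists only of a's. Write y = a^k, 1 ≤ k ≤ p.
Pump with i = 2: xy^2z = a^{p+k} c b^p, which would require p+k = p. But k ≥ 1, so xy^2z ∉ L.
This contradicts the pumping lemma, so L is not regular.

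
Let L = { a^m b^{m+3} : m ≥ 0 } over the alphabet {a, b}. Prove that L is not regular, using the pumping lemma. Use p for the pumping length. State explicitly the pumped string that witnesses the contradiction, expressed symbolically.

Assume L is regular; let p be its pumping constant.
Let w = a^p b^{p+3} ∈ L; note |w| = 2p+3 ≥ p.
Write w = xyz as guaranteed by the lemma, with |xy| ≤ p and |y| ≥ 1.
The first p characters of w are a's, so xy (and hence y) consists only of a's. Write y = a^k, 1 ≤ k ≤ p.
Pump with i = 2: xy^2z = a^{p+k} b^{p+3}. For this to lie in L we would need p+3 = (p+k)+3, which forces k = 0. But k ≥ 1, so xy^2z ∉ L.
This contradicts the pumping lemma, so L is not regular.

a^{p+k} b^{p+3}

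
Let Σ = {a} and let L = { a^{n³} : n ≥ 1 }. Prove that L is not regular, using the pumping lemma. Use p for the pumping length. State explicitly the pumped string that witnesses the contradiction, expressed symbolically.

a^{p³+k}

Toward a contradiction, assume L is regular with pumping length p.
Take w = a^{p³} ∈ L with |w| = p³ ≥ p.
By the pumping lemma, w = xyz with |xy| ≤ p and |y| ≥ 1.
Then y = a^k for some k with 1 ≤ k ≤ p.
Pump with i = 2: xy^2z = a^{p³+k}. Since 1 ≤ k ≤ p, p³ < p³+k ≤ p³+p < p³+3p²+3p+1 = (p+1)³, so p³+k is not a perfect cube. So xy^2z ∉ L.
This contradicts the pumping lemma, so L is not regular.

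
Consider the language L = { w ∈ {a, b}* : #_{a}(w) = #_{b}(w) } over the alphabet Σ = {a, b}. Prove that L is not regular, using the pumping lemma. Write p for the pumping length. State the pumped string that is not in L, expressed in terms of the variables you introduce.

a^{p+k} b^p

Assume L is regular; let p be its pumping constant.
Choose w = a^p b^p ∈ L with |w| = 2p ≥ p.
Write w = xyz as guaranteed by the lemma, with |xy| ≤ p and |y| ≥ 1.
Since the first p symbols of w are all a's and |xy| ≤ p, y lies entirely in the leading a-block: y = a^k for some k with 1 ≤ k ≤ p.
Pump with i = 2: xy^2z = a^{p+k} b^p has p+k occurrences of a but only p of b. Since k ≥ 1 the counts differ, so xy^2z ∉ L.
This is a contradiction; hence L is not regular.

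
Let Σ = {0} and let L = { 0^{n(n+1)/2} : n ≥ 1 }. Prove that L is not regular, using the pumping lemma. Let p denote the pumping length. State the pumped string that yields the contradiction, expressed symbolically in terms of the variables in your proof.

Toward a contradiction, assume L is regular with pumping length p.
Take w = 0^{p(p+1)/2} ∈ L with |w| = p(p+1)/2 ≥ p.
Write w = xyz as guaranteed by the lemma, with |xy| ≤ p and y is nonempty.
Then y = 0^k for some k with 1 ≤ k ≤ p.
Pump with i = 2: xy^2z = 0^{p(p+1)/2+k}. Since 1 ≤ k ≤ p, p(p+1)/2 < p(p+1)/2+k ≤ p(p+1)/2+p < (p+1)(p+2)/2, so p(p+1)/2+k is strictly between consecutive triangular numbers. So xy^2z ∉ L.
Contradiction. Therefore L is not regular.

0^{p(p+1)/2+k}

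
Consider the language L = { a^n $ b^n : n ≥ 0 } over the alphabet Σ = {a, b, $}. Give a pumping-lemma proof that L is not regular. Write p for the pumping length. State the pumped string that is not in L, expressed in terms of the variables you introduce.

Toward a contradiction, assume L is regular with pumping length p.
Take w = a^p $ b^p ∈ L with |w| = 2p+1 ≥ p.
Write w = xyz as guaranteed by the lemma, with |xy| ≤ p and y is nonempty.
The first p characters of w are a's, so xy (and hence y) consists only of a's. Write y = a^k, 1 ≤ k ≤ p.
Pump with i = 2: xy^2z = a^{p+k} $ b^p, which would require p+k = p. But k ≥ 1, so xy^2z ∉ L.
This contradicts the pumping lemma, so L is not regular.

a^{p+k} $ b^p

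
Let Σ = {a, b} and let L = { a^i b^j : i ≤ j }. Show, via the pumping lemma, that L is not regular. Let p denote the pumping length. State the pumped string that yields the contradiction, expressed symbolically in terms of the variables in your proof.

a^{p+k} b^p

Suppose for contradiction that L is regular, and let p be the pumping length.
Choose w = a^p b^p ∈ L, with |w| = 2p ≥ p.
Write w = xyz as guaranteed by the lemma, with |xy| ≤ p and |y| ≥ 1.
Since the first p symbols of w are all a's and |xy| ≤ p, y lies entirely in the leading a-block: y = a^k for some k with 1 ≤ k ≤ p.
Consider xy^2z = a^{p+k} b^p. Since k ≥ 1, the a-count p+k exceeds the b-count p, so i ≤ j fails; thus xy^2z ∉ L.
This is a contradiction; hence L is not regular.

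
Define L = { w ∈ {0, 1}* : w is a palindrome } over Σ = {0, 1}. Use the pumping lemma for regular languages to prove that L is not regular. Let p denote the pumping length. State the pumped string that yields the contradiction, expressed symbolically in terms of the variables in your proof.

0^{p+k} 1 0^p

Suppose for contradiction that L is regular, and let p be the pumping length.
Take w = 0^p 1 0^p, a palindrome of length 2p+1 ≥ p.
The pumping lemma gives a decomposition w = xyz where |xy| ≤ p and y is nonempty.
Since the first p symbols of w are all 0's and |xy| ≤ p, y lies entirely in the leading 0-block: y = 0^k for some k with 1 ≤ k ≤ p.
Pump with i = 2: xy^2z = 0^{p+k} 1 0^p. Its reverse is 0^p 1 0^{p+k}, which differs from xy^2z since k ≥ 1. So xy^2z is not a palindrome and xy^2z ∉ L.
Contradiction. Therefore L is not regular.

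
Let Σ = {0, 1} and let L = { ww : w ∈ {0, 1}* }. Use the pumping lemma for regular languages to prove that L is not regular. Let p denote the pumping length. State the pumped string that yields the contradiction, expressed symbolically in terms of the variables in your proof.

Suppose for contradiction that L is regular, and let p be the pumping length.
Take w = 0^p 1^p 0^p 1^p = uu where u = 0^p1^p; then w ∈ L and |w| = 4p ≥ p.
Write w = xyz as guaranteed by the lemma, with |xy| ≤ p and y is nonempty.
Because |xy| ≤ p and w begins with p copies of 0, we have y = 0^k with 1 ≤ k ≤ p.
Pump with i = 2: xy^2z = 0^{p+k} 1^p 0^p 1^p, of length 4p+k. Suppose this equals vv. The string starts with 0 and ends with 1, so v does too; thus the boundary between the two copies of v is a 1→0 transition. There is exactly one such transition, at position 2p+k, so |v| = 2p+k and |vv| = 4p+2k ≠ 4p+k since k ≥ 1. So xy^2z ∉ L.
Contradiction. Therefore L is not regular.

0^{p+k} 1^p 0^p 1^p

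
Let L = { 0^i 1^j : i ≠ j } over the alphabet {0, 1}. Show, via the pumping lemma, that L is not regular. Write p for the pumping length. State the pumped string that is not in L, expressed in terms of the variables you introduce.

Assume L is regular. Let p be the pumping length given by the pumping lemma.
Choose w = 0^p 1^{p+p!}. Since p ≠ p+p!, w ∈ L; and |w| ≥ p.
By the pumping lemma, w = xyz with |xy| ≤ p and |y| > 0.
The first p characters of w are 0's, so xy (and hence y) consists only of 0's. Write y = 0^k, 1 ≤ k ≤ p.
Since 1 ≤ k ≤ p, k divides p!; set t = 1 + p!/k. Then xy^t z has p + (p!/k)·k = p + p! copies of 0. Now the 0-count equals the 1-count, so i ≠ j fails. So xy^t z = 0^{p+p!} 1^{p+p!} ∉ L.
This contradicts the pumping lemma, so L is not regular.

0^{p+p!} 1^{p+p!}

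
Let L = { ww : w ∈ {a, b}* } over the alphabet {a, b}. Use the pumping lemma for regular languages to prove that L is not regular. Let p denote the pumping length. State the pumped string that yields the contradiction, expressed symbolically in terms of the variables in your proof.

a^{p+k} b^p a^p b^p

Assume L is regular; let p be its pumping constant.
Take w = a^p b^p a^p b^p = uu where u = a^pb^p; then w ∈ L and |w| = 4p ≥ p.
Write w = xyz as guaranteed by the lemma, with |xy| ≤ p and |y| ≥ 1.
Because |xy| ≤ p and w begins with p copies of a, we have y = a^k with 1 ≤ k ≤ p.
Pump with i = 2: xy^2z = a^{p+k} b^p a^p b^p, of length 4p+k. Suppose this equals vv. The string starts with a and ends with b, so v does too; thus the boundary between the two copies of v is a b→a transition. There is exactly one such transition, at position 2p+k, so |v| = 2p+k and |vv| = 4p+2k ≠ 4p+k since k ≥ 1. So xy^2z ∉ L.
This contradicts the pumping lemma, so L is not regular.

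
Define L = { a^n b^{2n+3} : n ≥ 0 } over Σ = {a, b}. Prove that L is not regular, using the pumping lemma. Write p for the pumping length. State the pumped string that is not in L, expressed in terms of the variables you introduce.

Assume L is regular; let p be its pumping constant.
Let w = a^p b^{2p+3} ∈ L; note |w| = 3p+3 ≥ p.
By the pumping lemma, w = xyz with |xy| ≤ p and |y| > 0.
Because |xy| ≤ p and w begins with p copies of a, we have y = a^k with 1 ≤ k ≤ p.
Pump with i = 2: xy^2z = a^{p+k} b^{2p+3}. For this to lie in L we would need 2p+3 = 2(p+k)+3, which forces k = 0. But k ≥ 1, so xy^2z ∉ L.
This contradicts the pumping lemma, so L is not regular.

a^{p+k} b^{2p+3}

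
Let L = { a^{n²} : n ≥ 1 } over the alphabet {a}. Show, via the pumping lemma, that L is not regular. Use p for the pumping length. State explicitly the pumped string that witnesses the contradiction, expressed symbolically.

Assume L is regular. Let p be the pumping length given by the pumping lemma.
Take w = a^{p²} ∈ L with |w| = p² ≥ p.
Write w = xyz as guaranteed by the lemma, with |xy| ≤ p and |y| ≥ 1.
Then y = a^k for some k with 1 ≤ k ≤ p.
Pump with i = 2: xy^2z = a^{p²+k}. Since 1 ≤ k ≤ p, p² < p²+k ≤ p²+p < (p+1)², so p²+k lies strictly between consecutive squares and is not a perfect square. So xy^2z ∉ L.
This is a contradiction; hence L is not regular.

a^{p²+k}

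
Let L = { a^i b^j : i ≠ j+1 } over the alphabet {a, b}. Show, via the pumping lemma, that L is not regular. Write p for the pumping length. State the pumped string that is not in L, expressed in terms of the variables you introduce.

a^{p+p!} b^{p+p!-1}

Suppose for contradiction that L is regular, and let p be the pumping length.
Choose w = a^p b^{p+p!-1}. Since p ≠ (p+p!-1)+1 = p+p!, w ∈ L; and |w| ≥ p.
By the pumping lemma, w = xyz with |xy| ≤ p and |y| ≥ 1.
Because |xy| ≤ p and w begins with p copies of a, we have y = a^k with 1 ≤ k ≤ p.
Since 1 ≤ k ≤ p, k divides p!; set t = 1 + p!/k. Then xy^t z has p + (p!/k)·k = p + p! copies of a. Now the a-count is p+p! and (b-count)+1 = (p+p!-1)+1 = p+p!, so i ≠ j+1 fails. So xy^t z = a^{p+p!} b^{p+p!-1} ∉ L.
This contradicts the pumping lemma, so L is not regular.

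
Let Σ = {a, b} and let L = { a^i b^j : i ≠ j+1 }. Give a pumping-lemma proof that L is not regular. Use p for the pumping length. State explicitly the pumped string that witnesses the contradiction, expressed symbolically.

a^{p+p!} b^{p+p!-1}

Toward a contradiction, assume L is regular with pumping length p.
Choose w = a^p b^{p+p!-1}. Since p ≠ (p+p!-1)+1 = p+p!, w ∈ L; and |w| ≥ p.
The pumping lemma gives a decomposition w = xyz where |xy| ≤ p and y is nonempty.
The first p characters of w are a's, so xy (and hence y) consists only of a's. Write y = a^k, 1 ≤ k ≤ p.
Since 1 ≤ k ≤ p, k divides p!; set t = 1 + p!/k. Then xy^t z has p + (p!/k)·k = p + p! copies of a. Now the a-count is p+p! and (b-count)+1 = (p+p!-1)+1 = p+p!, so i ≠ j+1 fails. So xy^t z = a^{p+p!} b^{p+p!-1} ∉ L.
This contradicts the pumping lemma, so L is not regular.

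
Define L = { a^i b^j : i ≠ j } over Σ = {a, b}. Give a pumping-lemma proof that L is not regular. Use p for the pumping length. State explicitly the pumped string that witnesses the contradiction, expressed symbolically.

Assume L is regular; let p be its pumping constant.
Choose w = a^p b^{p+p!}. Since p ≠ p+p!, w ∈ L; and |w| ≥ p.
Write w = xyz as guaranteed by the lemma, with |xy| ≤ p and y is nonempty.
Since the first p symbols of w are all a's and |xy| ≤ p, y lies entirely in the leading a-block: y = a^k for some k with 1 ≤ k ≤ p.
Since 1 ≤ k ≤ p, k divides p!; set t = 1 + p!/k. Then xy^t z has p + (p!/k)·k = p + p! copies of a. Now the a-count equals the b-count, so i ≠ j fails. So xy^t z = a^{p+p!} b^{p+p!} ∉ L.
This is a contradiction; hence L is not regular.

a^{p+p!} b^{p+p!}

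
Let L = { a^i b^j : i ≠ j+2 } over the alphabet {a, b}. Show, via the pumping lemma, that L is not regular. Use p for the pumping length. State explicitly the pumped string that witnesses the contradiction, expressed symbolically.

Assume L is regular. Let p be the pumping length given by the pumping lemma.
Choose w = a^p b^{p+p!-2}. Since p ≠ (p+p!-2)+2 = p+p!, w ∈ L; and |w| ≥ p.
The pumping lemma gives a decomposition w = xyz where |xy| ≤ p and |y| > 0.
Because |xy| ≤ p and w begins with p copies of a, we have y = a^k with 1 ≤ k ≤ p.
Since 1 ≤ k ≤ p, k divides p!; set t = 1 + p!/k. Then xy^t z has p + (p!/k)·k = p + p! copies of a. Now the a-count is p+p! and (b-count)+2 = (p+p!-2)+2 = p+p!, so i ≠ j+2 fails. So xy^t z = a^{p+p!} b^{p+p!-2} ∉ L.
This is a contradiction; hence L is not regular.

a^{p+p!} b^{p+p!-2}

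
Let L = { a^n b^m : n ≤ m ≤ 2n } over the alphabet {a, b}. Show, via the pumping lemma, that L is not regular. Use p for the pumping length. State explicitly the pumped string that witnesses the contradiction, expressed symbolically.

a^{p+k} b^p

Toward a contradiction, assume L is regular with pumping length p.
Take w = a^p b^p ∈ L (since p ≤ p ≤ 2p), with |w| = 2p ≥ p.
The pumping lemma gives a decomposition w = xyz where |xy| ≤ p and |y| ≥ 1.
Since the first p symbols of w are all a's and |xy| ≤ p, y lies entirely in the leading a-block: y = a^k for some k with 1 ≤ k ≤ p.
Pump with i = 2: xy^2z = a^{p+k} b^p. Now n = p+k > p = m, so the condition n ≤ m fails. Thus xy^2z ∉ L.
Contradiction. Therefore L is not regular.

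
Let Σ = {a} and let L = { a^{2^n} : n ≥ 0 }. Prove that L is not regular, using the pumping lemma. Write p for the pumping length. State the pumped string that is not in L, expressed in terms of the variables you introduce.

Suppose for contradiction that L is regular, and let p be the pumping length.
Take w = a^{2^p} ∈ L with |w| = 2^p ≥ p.
By the pumping lemma, w = xyz with |xy| ≤ p and |y| > 0.
Then y = a^k for some k with 1 ≤ k ≤ p.
Pump with i = 2: xy^2z = a^{2^p+k}. Since 1 ≤ k ≤ p < 2^p, we have 2^p < 2^p+k < 2^{p+1}, so 2^p+k is not a power of 2. So xy^2z ∉ L.
Contradiction. Therefore L is not regular.

a^{2^p+k}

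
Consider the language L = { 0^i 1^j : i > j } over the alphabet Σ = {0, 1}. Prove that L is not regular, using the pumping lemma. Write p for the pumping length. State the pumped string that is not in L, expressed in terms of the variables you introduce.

Toward a contradiction, assume L is regular with pumping length p.
Choose w = 0^{p+1} 1^p ∈ L, with |w| = 2p+1 ≥ p.
Write w = xyz as guaranteed by the lemma, with |xy| ≤ p and |y| ≥ 1.
Since the first p symbols of w are all 0's and |xy| ≤ p, y lies entirely in the leading 0-block: y = 0^k for some k with 1 ≤ k ≤ p.
Consider xy^0z = xz = 0^{p+1-k} 1^p. Since k ≥ 1, the 0-count p+1-k is at most p, so i > j fails; thus xz ∉ L.
This contradicts the pumping lemma, so L is not regular.

0^{p+1-k} 1^p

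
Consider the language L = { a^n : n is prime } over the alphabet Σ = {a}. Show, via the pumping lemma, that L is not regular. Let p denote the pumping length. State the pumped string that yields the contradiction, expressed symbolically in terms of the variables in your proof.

a^{q(1+k)}

Assume L is regular; let p be its pumping constant.
Let q be a prime with q ≥ p+2 (infinitely many primes exist), and take w = a^q ∈ L with |w| = q ≥ p.
Write w = xyz as guaranteed by the lemma, with |xy| ≤ p and |y| ≥ 1.
Then y = a^k for some k with 1 ≤ k ≤ p.
Since 1 ≤ k ≤ p, |xz| = q-k. Pump with i = q+1: |xy^{q+1}z| = (q-k)+(q+1)k = q+qk = q(1+k), which is composite (both factors ≥ 2). So xy^{q+1}z = a^{q(1+k)} ∉ L.
This is a contradiction; hence L is not regular.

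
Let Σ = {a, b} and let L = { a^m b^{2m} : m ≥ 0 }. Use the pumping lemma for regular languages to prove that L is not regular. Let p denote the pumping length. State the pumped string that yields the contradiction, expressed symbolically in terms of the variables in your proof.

a^{p+k} b^{2p}

Assume L is regular; let p be its pumping constant.
Take w = a^p b^{2p}. Then w ∈ L and |w| = 3p ≥ p.
Write w = xyz as guaranteed by the lemma, with |xy| ≤ p and |y| ≥ 1.
Since the first p symbols of w are all a's and |xy| ≤ p, y lies entirely in the leading a-block: y = a^k for some k with 1 ≤ k ≤ p.
Pump with i = 2: xy^2z = a^{p+k} b^{2p}. For this to lie in L we would need 2p = 2(p+k), which forces k = 0. But k ≥ 1, so xy^2z ∉ L.
This is a contradiction; hence L is not regular.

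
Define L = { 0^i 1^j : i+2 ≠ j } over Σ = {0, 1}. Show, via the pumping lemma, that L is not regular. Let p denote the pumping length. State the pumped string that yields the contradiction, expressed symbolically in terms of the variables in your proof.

0^{p+p!} 1^{p+p!+2}

Suppose for contradiction that L is regular, and let p be the pumping length.
Choose w = 0^p 1^{p+p!+2}. Since p ≠ (p+p!+2)-2 = p+p!, w ∈ L; and |w| ≥ p.
Write w = xyz as guaranteed by the lemma, with |xy| ≤ p and |y| ≥ 1.
The first p characters of w are 0's, so xy (and hence y) consists only of 0's. Write y = 0^k, 1 ≤ k ≤ p.
Since 1 ≤ k ≤ p, k divides p!; set t = 1 + p!/k. Then xy^t z has p + (p!/k)·k = p + p! copies of 0. Now the 0-count is p+p! and (1-count)-2 = (p+p!+2)-2 = p+p!, so i+2 ≠ j fails. So xy^t z = 0^{p+p!} 1^{p+p!+2} ∉ L.
Contradiction. Therefore L is not regular.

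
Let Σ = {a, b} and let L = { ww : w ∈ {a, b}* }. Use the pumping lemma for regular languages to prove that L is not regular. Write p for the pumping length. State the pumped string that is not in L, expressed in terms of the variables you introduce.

a^{p+k} b^p a^p b^p

Toward a contradiction, assume L is regular with pumping length p.
Take w = a^p b^p a^p b^p = uu where u = a^pb^p; then w ∈ L and |w| = 4p ≥ p.
The pumping lemma gives a decomposition w = xyz where |xy| ≤ p and |y| > 0.
Because |xy| ≤ p and w begins with p copies of a, we have y = a^k with 1 ≤ k ≤ p.
Pump with i = 2: xy^2z = a^{p+k} b^p a^p b^p, of length 4p+k. Suppose this equals vv. The string starts with a and ends with b, so v does too; thus the boundary between the two copies of v is a b→a transition. There is exactly one such transition, at position 2p+k, so |v| = 2p+k and |vv| = 4p+2k ≠ 4p+k since k ≥ 1. So xy^2z ∉ L.
This contradicts the pumping lemma, so L is not regular.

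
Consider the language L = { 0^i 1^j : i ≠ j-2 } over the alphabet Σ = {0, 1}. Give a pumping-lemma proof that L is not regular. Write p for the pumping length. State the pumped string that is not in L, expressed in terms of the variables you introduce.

Toward a contradiction, assume L is regular with pumping length p.
Choose w = 0^p 1^{p+p!+2}. Since p ≠ (p+p!+2)-2 = p+p!, w ∈ L; and |w| ≥ p.
The pumping lemma gives a decomposition w = xyz where |xy| ≤ p and |y| > 0.
Since the first p symbols of w are all 0's and |xy| ≤ p, y lies entirely in the leading 0-block: y = 0^k for some k with 1 ≤ k ≤ p.
Since 1 ≤ k ≤ p, k divides p!; set t = 1 + p!/k. Then xy^t z has p + (p!/k)·k = p + p! copies of 0. Now the 0-count is p+p! and (1-count)-2 = (p+p!+2)-2 = p+p!, so i ≠ j-2 fails. So xy^t z = 0^{p+p!} 1^{p+p!+2} ∉ L.
This contradicts the pumping lemma, so L is not regular.

0^{p+p!} 1^{p+p!+2}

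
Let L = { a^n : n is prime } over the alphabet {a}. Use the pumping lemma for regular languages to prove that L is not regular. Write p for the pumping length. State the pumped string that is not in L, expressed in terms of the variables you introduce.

a^{q(1+k)}

Assume L is regular; let p be its pumping constant.
Let q be a prime with q ≥ p+2 (infinitely many primes exist), and take w = a^q ∈ L with |w| = q ≥ p.
Write w = xyz as guaranteed by the lemma, with |xy| ≤ p and |y| > 0.
Then y = a^k for some k with 1 ≤ k ≤ p.
Since 1 ≤ k ≤ p, |xz| = q-k. Pump with i = q+1: |xy^{q+1}z| = (q-k)+(q+1)k = q+qk = q(1+k), which is composite (both factors ≥ 2). So xy^{q+1}z = a^{q(1+k)} ∉ L.
This contradicts the pumping lemma, so L is not regular.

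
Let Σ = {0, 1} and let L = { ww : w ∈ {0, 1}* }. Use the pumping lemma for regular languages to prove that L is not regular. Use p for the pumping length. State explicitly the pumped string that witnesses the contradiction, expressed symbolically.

0^{p+k} 1^p 0^p 1^p

Suppose for contradiction that L is regular, and let p be the pumping length.
Take w = 0^p 1^p 0^p 1^p = uu where u = 0^p1^p; then w ∈ L and |w| = 4p ≥ p.
Write w = xyz as guaranteed by the lemma, with |xy| ≤ p and y is nonempty.
The first p characters of w are 0's, so xy (and hence y) consists only of 0's. Write y = 0^k, 1 ≤ k ≤ p.
Pump with i = 2: xy^2z = 0^{p+k} 1^p 0^p 1^p, of length 4p+k. Suppose this equals vv. The string starts with 0 and ends with 1, so v does too; thus the boundary between the two copies of v is a 1→0 transition. There is exactly one such transition, at position 2p+k, so |v| = 2p+k and |vv| = 4p+2k ≠ 4p+k since k ≥ 1. So xy^2z ∉ L.
This contradicts the pumping lemma, so L is not regular.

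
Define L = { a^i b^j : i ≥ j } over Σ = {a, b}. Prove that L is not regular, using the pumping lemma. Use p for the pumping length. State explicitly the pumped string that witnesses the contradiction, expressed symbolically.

a^{p-k} b^p

Assume L is regular. Let p be the pumping length given by the pumping lemma.
Choose w = a^p b^p ∈ L, with |w| = 2p ≥ p.
Write w = xyz as guaranteed by the lemma, with |xy| ≤ p and |y| > 0.
Since the first p symbols of w are all a's and |xy| ≤ p, y lies entirely in the leading a-block: y = a^k for some k with 1 ≤ k ≤ p.
Consider xy^0z = xz = a^{p-k} b^p. Since k ≥ 1, the a-count p-k is less than p, so i ≥ j fails; thus xz ∉ L.
This contradicts the pumping lemma, so L is not regular.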